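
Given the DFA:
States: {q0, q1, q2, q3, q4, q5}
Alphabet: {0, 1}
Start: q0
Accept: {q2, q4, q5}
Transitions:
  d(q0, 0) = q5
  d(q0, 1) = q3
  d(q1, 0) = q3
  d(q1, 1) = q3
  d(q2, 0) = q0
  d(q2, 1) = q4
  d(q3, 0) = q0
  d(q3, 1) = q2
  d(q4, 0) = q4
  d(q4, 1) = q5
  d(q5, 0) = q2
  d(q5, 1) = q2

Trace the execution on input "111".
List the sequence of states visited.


Input: 111
d(q0, 1) = q3
d(q3, 1) = q2
d(q2, 1) = q4


q0 -> q3 -> q2 -> q4


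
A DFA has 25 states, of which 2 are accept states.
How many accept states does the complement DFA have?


Complement swaps accept and non-accept states.
25 - 2 = 23

23


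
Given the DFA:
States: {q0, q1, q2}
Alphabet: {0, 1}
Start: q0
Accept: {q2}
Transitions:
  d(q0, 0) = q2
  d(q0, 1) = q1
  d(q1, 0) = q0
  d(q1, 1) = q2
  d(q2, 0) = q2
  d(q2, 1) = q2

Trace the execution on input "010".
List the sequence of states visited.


Input: 010
d(q0, 0) = q2
d(q2, 1) = q2
d(q2, 0) = q2


q0 -> q2 -> q2 -> q2


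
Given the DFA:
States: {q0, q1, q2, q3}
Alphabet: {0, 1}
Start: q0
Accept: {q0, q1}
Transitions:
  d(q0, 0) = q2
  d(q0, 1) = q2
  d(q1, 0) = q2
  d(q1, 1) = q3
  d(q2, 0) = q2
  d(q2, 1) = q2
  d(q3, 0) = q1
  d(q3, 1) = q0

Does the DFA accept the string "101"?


Trace: q0 -> q2 -> q2 -> q2
Final state: q2
Accept states: {q0, q1}

No, rejected (final state q2 is not an accept state)


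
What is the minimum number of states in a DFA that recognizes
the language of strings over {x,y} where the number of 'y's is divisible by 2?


States track (count of 'y') mod 2.
Need 2 states: one per remainder 0..1; accept = remainder 0.

2


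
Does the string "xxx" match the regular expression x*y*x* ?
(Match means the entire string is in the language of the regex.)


|string| = 3; first = 'x'; last = 'x'

Yes, "xxx" matches x*y*x*


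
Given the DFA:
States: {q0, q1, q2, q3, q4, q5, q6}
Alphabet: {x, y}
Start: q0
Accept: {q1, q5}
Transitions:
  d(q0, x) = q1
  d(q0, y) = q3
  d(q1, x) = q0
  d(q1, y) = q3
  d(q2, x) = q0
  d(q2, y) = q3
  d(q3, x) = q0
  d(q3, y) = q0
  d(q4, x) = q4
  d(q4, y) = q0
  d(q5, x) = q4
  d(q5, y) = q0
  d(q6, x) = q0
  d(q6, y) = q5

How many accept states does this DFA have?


Accept states listed: {q1, q5}
Counting: q1(1) q5(2)

2


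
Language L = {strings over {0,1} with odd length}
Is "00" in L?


length = 2; 2 mod 2 = 0

No, "00" is not in L


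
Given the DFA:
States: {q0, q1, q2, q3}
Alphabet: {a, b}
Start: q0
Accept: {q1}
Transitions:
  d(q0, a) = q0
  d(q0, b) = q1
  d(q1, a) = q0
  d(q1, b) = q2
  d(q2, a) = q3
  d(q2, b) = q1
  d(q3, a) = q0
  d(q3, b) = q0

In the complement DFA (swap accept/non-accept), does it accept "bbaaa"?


Trace: q0 -> q1 -> q2 -> q3 -> q0 -> q0
Final: q0
Original accept: {q1}
Complement: q0 is not in original accept

Yes, complement accepts (original rejects)


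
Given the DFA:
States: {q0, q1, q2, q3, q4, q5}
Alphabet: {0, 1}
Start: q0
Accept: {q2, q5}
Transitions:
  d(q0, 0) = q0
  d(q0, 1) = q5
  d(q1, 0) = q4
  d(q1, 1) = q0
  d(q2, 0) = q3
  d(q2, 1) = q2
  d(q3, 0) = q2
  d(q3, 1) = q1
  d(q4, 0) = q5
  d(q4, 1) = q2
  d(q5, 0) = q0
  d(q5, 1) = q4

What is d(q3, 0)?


Looking up transition d(q3, 0)

q2


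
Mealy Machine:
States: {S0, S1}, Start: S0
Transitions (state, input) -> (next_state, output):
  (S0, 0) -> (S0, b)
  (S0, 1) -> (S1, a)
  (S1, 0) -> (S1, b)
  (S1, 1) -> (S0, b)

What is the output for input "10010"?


Step-by-step:
  (S0, 1) -> (S1, a)
  (S1, 0) -> (S1, b)
  (S1, 0) -> (S1, b)
  (S1, 1) -> (S0, b)
  (S0, 0) -> (S0, b)

"abbbb"


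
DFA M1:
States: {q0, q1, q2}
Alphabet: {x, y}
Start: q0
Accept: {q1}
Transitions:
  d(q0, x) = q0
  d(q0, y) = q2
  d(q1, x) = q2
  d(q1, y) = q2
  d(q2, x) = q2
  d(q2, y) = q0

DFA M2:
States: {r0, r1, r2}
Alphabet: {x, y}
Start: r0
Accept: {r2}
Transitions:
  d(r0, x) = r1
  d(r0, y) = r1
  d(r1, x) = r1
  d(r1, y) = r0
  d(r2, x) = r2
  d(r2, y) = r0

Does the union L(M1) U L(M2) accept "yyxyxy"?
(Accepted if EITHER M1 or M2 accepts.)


M1: final=q0 accepted=False
M2: final=r0 accepted=False

No, union rejects (neither accepts)


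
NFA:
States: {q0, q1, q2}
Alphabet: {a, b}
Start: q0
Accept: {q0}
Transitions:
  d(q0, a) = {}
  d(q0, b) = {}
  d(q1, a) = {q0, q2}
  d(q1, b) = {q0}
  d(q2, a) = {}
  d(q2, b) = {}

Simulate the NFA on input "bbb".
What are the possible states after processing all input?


Start: {q0}
  --b--> {}
  --b--> {}
  --b--> {}

{} (empty set, no valid transitions)


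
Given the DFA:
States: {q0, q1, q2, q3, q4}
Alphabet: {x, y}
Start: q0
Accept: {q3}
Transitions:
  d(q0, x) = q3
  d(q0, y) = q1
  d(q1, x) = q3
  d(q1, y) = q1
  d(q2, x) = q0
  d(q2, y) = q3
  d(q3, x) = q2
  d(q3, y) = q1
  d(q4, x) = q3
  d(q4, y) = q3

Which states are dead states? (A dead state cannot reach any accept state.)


Forward reachability from each state:
  q0 -> reaches accept state q3 (live)
  q1 -> reaches accept state q3 (live)
  q2 -> reaches accept state q3 (live)
  q3 -> reaches accept state q3 (live)
  q4 -> reaches accept state q3 (live)

None (all states can reach an accept state)


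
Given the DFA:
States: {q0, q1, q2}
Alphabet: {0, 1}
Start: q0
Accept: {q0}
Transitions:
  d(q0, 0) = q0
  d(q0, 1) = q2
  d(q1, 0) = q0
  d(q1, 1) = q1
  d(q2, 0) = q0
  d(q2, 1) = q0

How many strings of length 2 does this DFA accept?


Enumerating all length-2 strings:
  "00" -> q0 [accept]
  "01" -> q2 [reject]
  "10" -> q0 [accept]
  "11" -> q0 [accept]

3 out of 4


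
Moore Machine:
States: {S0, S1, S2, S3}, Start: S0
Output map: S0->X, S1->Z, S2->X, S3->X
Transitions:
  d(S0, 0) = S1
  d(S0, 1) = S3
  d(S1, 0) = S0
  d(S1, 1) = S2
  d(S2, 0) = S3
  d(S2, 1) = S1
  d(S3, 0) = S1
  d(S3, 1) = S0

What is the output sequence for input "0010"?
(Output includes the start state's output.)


Start: S0 (output X)
  --0--> S1 (output Z)
  --0--> S0 (output X)
  --1--> S3 (output X)
  --0--> S1 (output Z)

"XZXXZ"


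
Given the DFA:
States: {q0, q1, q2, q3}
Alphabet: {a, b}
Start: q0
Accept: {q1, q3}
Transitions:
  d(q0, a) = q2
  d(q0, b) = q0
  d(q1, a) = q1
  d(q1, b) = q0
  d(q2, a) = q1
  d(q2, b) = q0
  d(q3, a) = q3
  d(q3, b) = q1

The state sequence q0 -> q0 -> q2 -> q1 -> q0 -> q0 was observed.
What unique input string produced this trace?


Trace back each transition to find the symbol:
  q0 --[b]--> q0
  q0 --[a]--> q2
  q2 --[a]--> q1
  q1 --[b]--> q0
  q0 --[b]--> q0

"baabb"


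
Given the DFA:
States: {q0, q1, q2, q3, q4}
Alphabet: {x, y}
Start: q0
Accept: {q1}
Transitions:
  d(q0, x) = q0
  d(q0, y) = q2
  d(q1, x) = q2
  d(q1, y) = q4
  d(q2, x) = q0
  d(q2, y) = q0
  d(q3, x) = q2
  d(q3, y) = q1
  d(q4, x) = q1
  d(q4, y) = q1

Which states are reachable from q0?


BFS from q0:
  layer 0: {q0}
  layer 1: {q2}

{q0, q2}


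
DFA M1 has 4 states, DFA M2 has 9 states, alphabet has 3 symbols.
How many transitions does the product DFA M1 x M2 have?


Product DFA has 4 * 9 = 36 states.
Each has 3 transitions: 36 * 3 = 108

108


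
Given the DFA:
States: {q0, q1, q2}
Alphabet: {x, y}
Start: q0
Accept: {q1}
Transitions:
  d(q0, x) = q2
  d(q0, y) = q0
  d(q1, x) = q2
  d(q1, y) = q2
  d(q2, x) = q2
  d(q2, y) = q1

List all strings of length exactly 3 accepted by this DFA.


All strings of length 3: 8 total
Accepted: 2

"xxy", "yxy"


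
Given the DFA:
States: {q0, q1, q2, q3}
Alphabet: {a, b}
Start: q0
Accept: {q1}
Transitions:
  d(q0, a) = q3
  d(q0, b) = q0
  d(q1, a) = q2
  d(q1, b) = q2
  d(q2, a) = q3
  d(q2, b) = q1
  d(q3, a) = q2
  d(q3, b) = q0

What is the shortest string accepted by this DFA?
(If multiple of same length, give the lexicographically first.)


BFS by string length (lex-first path to each state shown):
  len 0: q0<-""
  len 1: q0<-"b", q3<-"a"
  len 2: q0<-"ab", q2<-"aa", q3<-"ba"
  len 3: q0<-"abb", q1<-"aab", q2<-"baa", q3<-"aaa"
Found accept state at length 3.

"aab"


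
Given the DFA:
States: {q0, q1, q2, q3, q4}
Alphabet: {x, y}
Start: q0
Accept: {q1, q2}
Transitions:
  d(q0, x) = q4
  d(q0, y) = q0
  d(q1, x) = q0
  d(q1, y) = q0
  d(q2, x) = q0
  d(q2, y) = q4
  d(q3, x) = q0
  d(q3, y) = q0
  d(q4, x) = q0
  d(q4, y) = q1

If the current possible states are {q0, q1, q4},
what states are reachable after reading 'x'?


Apply transition on 'x' from each current state:
  d(q0, x) = q4
  d(q1, x) = q0
  d(q4, x) = q0

{q0, q4}


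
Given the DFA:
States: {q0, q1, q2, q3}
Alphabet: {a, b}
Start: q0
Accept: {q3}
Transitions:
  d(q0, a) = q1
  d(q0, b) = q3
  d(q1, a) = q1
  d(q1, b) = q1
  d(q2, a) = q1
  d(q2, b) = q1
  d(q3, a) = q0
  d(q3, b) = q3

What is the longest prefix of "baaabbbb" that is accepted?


Run the DFA, marking each prefix where the state is accepting:
  "" -> q0 [reject]
  "b" -> q3 [accept]
  "ba" -> q0 [reject]
  "baa" -> q1 [reject]
  "baaa" -> q1 [reject]
  "baaab" -> q1 [reject]
  "baaabb" -> q1 [reject]
  "baaabbb" -> q1 [reject]
  "baaabbbb" -> q1 [reject]

"b"


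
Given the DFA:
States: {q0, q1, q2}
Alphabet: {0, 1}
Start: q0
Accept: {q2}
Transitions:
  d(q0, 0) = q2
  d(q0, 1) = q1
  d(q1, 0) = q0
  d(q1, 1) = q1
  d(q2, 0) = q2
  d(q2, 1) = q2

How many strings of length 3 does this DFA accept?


Enumerating all length-3 strings:
  "000" -> q2 [accept]
  "001" -> q2 [accept]
  "010" -> q2 [accept]
  "011" -> q2 [accept]
  "100" -> q2 [accept]
  "101" -> q1 [reject]
  "110" -> q0 [reject]
  "111" -> q1 [reject]

5 out of 8


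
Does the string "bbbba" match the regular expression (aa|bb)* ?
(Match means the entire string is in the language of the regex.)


|string| = 5; first = 'b'; last = 'a'

No, "bbbba" does not match (aa|bb)*


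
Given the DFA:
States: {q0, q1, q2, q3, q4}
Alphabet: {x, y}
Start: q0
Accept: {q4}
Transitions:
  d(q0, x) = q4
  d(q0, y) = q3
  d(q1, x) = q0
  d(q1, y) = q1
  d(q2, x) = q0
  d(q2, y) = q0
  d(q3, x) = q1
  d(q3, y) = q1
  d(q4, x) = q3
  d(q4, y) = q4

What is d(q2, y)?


Looking up transition d(q2, y)

q0


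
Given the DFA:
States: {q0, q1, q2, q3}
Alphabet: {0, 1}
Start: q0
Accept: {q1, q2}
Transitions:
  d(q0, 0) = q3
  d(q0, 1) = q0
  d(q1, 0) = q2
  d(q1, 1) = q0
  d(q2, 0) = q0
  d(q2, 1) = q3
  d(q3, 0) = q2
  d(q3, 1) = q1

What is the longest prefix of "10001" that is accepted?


Run the DFA, marking each prefix where the state is accepting:
  "" -> q0 [reject]
  "1" -> q0 [reject]
  "10" -> q3 [reject]
  "100" -> q2 [accept]
  "1000" -> q0 [reject]
  "10001" -> q0 [reject]

"100"


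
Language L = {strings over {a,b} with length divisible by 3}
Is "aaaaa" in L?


length = 5; 5 mod 3 = 2

No, "aaaaa" is not in L


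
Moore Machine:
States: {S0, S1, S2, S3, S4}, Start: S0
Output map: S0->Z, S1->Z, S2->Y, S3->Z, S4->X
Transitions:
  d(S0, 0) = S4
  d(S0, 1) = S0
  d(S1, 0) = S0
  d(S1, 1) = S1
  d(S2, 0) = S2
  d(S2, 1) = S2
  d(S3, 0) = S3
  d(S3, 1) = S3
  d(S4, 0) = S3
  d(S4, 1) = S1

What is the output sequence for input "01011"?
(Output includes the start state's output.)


Start: S0 (output Z)
  --0--> S4 (output X)
  --1--> S1 (output Z)
  --0--> S0 (output Z)
  --1--> S0 (output Z)
  --1--> S0 (output Z)

"ZXZZZZ"


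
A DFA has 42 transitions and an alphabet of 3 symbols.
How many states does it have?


Each state has exactly one transition per symbol.
states = transitions / |alphabet| = 42 / 3 = 14

14


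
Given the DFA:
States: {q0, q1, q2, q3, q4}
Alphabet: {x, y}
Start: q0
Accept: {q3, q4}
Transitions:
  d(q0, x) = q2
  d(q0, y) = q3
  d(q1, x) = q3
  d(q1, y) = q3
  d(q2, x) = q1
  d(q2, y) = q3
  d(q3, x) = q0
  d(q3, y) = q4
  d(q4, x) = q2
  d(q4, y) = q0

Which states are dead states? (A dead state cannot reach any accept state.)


Forward reachability from each state:
  q0 -> reaches accept state q3 (live)
  q1 -> reaches accept state q3 (live)
  q2 -> reaches accept state q3 (live)
  q3 -> reaches accept state q3 (live)
  q4 -> reaches accept state q3 (live)

None (all states can reach an accept state)


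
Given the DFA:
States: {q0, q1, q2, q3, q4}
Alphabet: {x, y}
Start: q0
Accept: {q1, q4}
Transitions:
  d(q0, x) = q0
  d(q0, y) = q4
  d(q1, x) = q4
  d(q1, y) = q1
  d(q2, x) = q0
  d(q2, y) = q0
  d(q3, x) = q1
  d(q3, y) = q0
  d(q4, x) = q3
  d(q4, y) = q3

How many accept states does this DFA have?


Accept states listed: {q1, q4}
Counting: q1(1) q4(2)

2


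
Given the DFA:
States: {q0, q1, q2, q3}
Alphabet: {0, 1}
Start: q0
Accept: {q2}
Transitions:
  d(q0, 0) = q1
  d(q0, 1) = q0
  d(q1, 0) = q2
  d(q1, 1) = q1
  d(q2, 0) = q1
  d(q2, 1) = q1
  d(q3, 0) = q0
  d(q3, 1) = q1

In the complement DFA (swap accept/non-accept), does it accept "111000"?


Trace: q0 -> q0 -> q0 -> q0 -> q1 -> q2 -> q1
Final: q1
Original accept: {q2}
Complement: q1 is not in original accept

Yes, complement accepts (original rejects)


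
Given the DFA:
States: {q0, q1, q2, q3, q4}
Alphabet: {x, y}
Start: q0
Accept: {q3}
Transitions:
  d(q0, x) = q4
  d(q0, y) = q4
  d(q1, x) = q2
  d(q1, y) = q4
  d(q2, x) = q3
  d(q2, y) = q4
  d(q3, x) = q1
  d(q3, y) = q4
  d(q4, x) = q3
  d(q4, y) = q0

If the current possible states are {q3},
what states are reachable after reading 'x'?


Apply transition on 'x' from each current state:
  d(q3, x) = q1

{q1}


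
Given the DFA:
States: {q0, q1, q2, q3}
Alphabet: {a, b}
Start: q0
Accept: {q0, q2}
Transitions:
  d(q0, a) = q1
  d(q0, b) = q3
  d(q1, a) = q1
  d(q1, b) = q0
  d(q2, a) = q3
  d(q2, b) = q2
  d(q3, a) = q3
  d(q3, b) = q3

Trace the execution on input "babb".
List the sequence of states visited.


Input: babb
d(q0, b) = q3
d(q3, a) = q3
d(q3, b) = q3
d(q3, b) = q3


q0 -> q3 -> q3 -> q3 -> q3


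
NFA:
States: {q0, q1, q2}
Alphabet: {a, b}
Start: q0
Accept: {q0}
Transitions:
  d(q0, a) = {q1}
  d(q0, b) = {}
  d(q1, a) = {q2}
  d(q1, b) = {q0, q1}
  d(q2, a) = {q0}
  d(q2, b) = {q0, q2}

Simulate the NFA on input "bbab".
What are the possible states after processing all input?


Start: {q0}
  --b--> {}
  --b--> {}
  --a--> {}
  --b--> {}

{} (empty set, no valid transitions)


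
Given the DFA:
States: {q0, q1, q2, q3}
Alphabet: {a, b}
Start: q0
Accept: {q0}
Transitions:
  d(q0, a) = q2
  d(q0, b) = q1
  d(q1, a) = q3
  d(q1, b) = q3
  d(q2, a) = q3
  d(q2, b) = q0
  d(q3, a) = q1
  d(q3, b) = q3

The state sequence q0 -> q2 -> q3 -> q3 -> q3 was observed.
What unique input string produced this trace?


Trace back each transition to find the symbol:
  q0 --[a]--> q2
  q2 --[a]--> q3
  q3 --[b]--> q3
  q3 --[b]--> q3

"aabb"


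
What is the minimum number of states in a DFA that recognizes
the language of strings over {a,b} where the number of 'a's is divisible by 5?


States track (count of 'a') mod 5.
Need 5 states: one per remainder 0..4; accept = remainder 0.

5


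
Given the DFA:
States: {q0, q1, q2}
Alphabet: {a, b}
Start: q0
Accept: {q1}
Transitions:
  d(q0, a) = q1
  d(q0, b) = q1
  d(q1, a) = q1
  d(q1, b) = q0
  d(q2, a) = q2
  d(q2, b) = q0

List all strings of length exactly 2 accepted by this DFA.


All strings of length 2: 4 total
Accepted: 2

"aa", "ba"


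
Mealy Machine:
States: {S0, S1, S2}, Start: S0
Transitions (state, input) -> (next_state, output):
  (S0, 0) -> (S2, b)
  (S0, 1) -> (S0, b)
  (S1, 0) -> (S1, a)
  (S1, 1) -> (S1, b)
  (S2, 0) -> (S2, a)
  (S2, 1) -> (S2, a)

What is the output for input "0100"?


Step-by-step:
  (S0, 0) -> (S2, b)
  (S2, 1) -> (S2, a)
  (S2, 0) -> (S2, a)
  (S2, 0) -> (S2, a)

"baaa"


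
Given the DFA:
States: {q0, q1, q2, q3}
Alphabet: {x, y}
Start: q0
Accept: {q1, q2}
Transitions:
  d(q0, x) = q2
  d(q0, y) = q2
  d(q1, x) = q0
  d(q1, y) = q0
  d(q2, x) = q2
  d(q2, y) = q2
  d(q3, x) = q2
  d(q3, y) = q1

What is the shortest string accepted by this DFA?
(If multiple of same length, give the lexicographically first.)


BFS by string length (lex-first path to each state shown):
  len 0: q0<-""
  len 1: q2<-"x"
Found accept state at length 1.

"x"


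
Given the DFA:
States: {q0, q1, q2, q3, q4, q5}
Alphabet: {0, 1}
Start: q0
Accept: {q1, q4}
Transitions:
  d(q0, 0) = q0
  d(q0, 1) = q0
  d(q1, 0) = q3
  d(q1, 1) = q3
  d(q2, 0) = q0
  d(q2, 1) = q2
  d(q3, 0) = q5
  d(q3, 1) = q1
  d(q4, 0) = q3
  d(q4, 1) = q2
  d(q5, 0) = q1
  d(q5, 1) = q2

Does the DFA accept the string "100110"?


Trace: q0 -> q0 -> q0 -> q0 -> q0 -> q0 -> q0
Final state: q0
Accept states: {q1, q4}

No, rejected (final state q0 is not an accept state)


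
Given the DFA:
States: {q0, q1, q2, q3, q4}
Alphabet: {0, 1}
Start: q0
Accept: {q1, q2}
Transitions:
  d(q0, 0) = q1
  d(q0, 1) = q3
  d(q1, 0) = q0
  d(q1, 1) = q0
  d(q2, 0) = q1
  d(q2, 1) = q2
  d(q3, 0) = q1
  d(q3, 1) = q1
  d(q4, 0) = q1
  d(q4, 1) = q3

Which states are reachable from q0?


BFS from q0:
  layer 0: {q0}
  layer 1: {q1, q3}

{q0, q1, q3}


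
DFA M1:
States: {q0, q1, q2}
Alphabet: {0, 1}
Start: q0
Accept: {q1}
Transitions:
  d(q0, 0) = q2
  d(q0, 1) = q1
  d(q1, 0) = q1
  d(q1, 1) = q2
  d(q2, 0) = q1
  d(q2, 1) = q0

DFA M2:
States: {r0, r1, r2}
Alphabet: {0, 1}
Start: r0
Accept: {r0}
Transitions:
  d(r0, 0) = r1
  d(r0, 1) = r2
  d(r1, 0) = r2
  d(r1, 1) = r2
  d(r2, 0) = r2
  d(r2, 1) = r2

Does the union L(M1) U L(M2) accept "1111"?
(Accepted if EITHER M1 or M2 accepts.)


M1: final=q1 accepted=True
M2: final=r2 accepted=False

Yes, union accepts


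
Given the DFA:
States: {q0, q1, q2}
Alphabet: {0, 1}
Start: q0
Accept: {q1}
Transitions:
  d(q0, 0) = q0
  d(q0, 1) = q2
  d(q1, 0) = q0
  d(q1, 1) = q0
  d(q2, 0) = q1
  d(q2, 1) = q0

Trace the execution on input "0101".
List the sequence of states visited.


Input: 0101
d(q0, 0) = q0
d(q0, 1) = q2
d(q2, 0) = q1
d(q1, 1) = q0


q0 -> q0 -> q2 -> q1 -> q0


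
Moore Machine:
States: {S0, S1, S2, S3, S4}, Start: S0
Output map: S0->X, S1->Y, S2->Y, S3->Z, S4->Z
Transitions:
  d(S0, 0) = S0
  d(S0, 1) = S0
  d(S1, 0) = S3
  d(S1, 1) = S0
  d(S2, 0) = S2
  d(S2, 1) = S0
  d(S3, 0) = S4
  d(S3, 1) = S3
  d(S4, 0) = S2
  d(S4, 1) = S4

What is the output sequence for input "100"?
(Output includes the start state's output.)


Start: S0 (output X)
  --1--> S0 (output X)
  --0--> S0 (output X)
  --0--> S0 (output X)

"XXXX"


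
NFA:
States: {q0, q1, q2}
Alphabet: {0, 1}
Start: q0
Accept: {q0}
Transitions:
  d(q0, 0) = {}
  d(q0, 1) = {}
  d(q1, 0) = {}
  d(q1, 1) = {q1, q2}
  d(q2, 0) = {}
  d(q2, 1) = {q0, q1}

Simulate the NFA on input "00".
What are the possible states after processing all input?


Start: {q0}
  --0--> {}
  --0--> {}

{} (empty set, no valid transitions)


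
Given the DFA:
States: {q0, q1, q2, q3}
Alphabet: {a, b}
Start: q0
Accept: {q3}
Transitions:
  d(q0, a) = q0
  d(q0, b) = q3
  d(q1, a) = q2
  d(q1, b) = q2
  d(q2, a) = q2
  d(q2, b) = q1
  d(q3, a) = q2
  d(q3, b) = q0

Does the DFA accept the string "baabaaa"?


Trace: q0 -> q3 -> q2 -> q2 -> q1 -> q2 -> q2 -> q2
Final state: q2
Accept states: {q3}

No, rejected (final state q2 is not an accept state)


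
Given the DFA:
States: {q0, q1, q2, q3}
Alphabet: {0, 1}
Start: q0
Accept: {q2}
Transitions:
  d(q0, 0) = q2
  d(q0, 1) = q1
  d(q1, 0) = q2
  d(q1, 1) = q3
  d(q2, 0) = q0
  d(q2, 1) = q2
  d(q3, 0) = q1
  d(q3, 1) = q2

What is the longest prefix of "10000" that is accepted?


Run the DFA, marking each prefix where the state is accepting:
  "" -> q0 [reject]
  "1" -> q1 [reject]
  "10" -> q2 [accept]
  "100" -> q0 [reject]
  "1000" -> q2 [accept]
  "10000" -> q0 [reject]

"1000"


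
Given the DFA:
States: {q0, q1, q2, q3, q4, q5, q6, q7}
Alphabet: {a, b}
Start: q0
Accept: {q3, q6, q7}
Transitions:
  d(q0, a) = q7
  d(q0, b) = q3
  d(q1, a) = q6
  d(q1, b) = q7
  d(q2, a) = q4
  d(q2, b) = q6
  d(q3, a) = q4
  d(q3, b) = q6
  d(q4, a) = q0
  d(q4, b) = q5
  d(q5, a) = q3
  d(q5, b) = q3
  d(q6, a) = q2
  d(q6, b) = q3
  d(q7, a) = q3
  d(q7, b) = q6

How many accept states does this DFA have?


Accept states listed: {q3, q6, q7}
Counting: q3(1) q6(2) q7(3)

3


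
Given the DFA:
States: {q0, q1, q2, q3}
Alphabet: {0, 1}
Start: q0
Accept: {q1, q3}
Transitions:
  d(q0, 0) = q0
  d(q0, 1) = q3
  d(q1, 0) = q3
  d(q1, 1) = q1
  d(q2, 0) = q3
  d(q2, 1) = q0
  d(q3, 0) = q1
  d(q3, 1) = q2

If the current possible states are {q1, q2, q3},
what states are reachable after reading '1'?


Apply transition on '1' from each current state:
  d(q1, 1) = q1
  d(q2, 1) = q0
  d(q3, 1) = q2

{q0, q1, q2}


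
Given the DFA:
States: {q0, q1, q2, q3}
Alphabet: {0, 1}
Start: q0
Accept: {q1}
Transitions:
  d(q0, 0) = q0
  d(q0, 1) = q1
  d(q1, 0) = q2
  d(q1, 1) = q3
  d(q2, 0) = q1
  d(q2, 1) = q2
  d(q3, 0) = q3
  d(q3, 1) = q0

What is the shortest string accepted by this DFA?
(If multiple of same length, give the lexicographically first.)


BFS by string length (lex-first path to each state shown):
  len 0: q0<-""
  len 1: q0<-"0", q1<-"1"
Found accept state at length 1.

"1"


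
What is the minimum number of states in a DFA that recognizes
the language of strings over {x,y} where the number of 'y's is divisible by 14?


States track (count of 'y') mod 14.
Need 14 states: one per remainder 0..13; accept = remainder 0.

14


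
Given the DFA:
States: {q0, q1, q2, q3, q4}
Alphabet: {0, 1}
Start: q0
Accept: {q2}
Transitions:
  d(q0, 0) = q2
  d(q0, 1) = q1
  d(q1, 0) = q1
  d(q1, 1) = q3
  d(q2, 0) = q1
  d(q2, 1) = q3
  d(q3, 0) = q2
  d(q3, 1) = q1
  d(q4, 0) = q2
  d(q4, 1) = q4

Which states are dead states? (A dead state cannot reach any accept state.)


Forward reachability from each state:
  q0 -> reaches accept state q2 (live)
  q1 -> reaches accept state q2 (live)
  q2 -> reaches accept state q2 (live)
  q3 -> reaches accept state q2 (live)
  q4 -> reaches accept state q2 (live)

None (all states can reach an accept state)


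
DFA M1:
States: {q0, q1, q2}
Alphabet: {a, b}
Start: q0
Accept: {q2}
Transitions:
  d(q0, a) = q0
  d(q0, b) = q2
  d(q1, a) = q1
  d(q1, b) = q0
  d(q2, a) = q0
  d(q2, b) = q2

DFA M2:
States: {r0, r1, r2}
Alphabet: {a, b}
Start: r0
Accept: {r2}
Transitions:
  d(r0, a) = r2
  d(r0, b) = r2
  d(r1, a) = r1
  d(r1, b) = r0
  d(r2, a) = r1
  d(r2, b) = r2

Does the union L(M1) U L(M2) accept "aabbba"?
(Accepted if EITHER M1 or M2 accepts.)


M1: final=q0 accepted=False
M2: final=r1 accepted=False

No, union rejects (neither accepts)


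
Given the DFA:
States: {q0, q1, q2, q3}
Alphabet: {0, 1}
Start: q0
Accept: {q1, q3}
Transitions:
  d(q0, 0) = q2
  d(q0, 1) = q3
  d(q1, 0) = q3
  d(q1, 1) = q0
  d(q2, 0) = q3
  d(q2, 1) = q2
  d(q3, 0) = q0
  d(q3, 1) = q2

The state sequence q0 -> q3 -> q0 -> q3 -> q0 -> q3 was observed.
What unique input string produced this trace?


Trace back each transition to find the symbol:
  q0 --[1]--> q3
  q3 --[0]--> q0
  q0 --[1]--> q3
  q3 --[0]--> q0
  q0 --[1]--> q3

"10101"


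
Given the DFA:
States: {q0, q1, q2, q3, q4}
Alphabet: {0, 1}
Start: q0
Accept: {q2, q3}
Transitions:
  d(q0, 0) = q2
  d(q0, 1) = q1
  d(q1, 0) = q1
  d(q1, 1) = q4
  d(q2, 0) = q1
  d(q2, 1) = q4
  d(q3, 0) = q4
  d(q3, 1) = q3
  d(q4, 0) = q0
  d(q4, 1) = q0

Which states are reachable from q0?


BFS from q0:
  layer 0: {q0}
  layer 1: {q1, q2}
  layer 2: {q4}

{q0, q1, q2, q4}


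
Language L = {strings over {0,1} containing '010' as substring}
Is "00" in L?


'010' does not occur

No, "00" is not in L


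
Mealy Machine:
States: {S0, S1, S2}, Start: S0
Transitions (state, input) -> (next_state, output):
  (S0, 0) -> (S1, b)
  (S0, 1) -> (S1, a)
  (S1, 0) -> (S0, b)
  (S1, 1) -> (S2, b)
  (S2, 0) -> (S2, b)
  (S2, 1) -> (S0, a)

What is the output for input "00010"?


Step-by-step:
  (S0, 0) -> (S1, b)
  (S1, 0) -> (S0, b)
  (S0, 0) -> (S1, b)
  (S1, 1) -> (S2, b)
  (S2, 0) -> (S2, b)

"bbbbb"


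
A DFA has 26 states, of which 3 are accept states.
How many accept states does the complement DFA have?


Complement swaps accept and non-accept states.
26 - 3 = 23

23


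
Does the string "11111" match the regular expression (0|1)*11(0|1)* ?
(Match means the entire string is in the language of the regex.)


|string| = 5; first = '1'; last = '1'

Yes, "11111" matches (0|1)*11(0|1)*


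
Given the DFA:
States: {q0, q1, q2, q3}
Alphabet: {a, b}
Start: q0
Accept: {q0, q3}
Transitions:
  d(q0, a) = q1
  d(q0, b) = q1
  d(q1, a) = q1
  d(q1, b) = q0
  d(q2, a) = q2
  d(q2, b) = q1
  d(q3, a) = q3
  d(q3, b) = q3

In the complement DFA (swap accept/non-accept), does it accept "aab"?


Trace: q0 -> q1 -> q1 -> q0
Final: q0
Original accept: {q0, q3}
Complement: q0 is in original accept

No, complement rejects (original accepts)


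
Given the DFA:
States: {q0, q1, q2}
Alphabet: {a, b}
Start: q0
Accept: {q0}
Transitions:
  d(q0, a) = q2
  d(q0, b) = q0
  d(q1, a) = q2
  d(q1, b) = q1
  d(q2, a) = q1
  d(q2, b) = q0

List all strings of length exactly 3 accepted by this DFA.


All strings of length 3: 8 total
Accepted: 3

"abb", "bab", "bbb"


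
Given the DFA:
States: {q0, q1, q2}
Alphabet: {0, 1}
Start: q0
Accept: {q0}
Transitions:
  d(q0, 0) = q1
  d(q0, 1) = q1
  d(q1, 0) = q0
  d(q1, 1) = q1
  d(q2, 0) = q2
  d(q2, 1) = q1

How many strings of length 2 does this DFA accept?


Enumerating all length-2 strings:
  "00" -> q0 [accept]
  "01" -> q1 [reject]
  "10" -> q0 [accept]
  "11" -> q1 [reject]

2 out of 4


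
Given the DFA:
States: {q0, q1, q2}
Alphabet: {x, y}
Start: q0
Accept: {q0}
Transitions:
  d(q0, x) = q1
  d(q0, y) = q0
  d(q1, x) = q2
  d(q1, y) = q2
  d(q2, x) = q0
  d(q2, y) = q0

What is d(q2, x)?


Looking up transition d(q2, x)

q0


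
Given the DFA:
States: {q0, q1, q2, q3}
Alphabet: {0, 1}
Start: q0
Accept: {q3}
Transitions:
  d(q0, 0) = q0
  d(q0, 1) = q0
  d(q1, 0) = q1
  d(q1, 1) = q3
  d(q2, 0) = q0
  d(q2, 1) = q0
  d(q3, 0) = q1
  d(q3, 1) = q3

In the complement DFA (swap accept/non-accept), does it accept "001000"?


Trace: q0 -> q0 -> q0 -> q0 -> q0 -> q0 -> q0
Final: q0
Original accept: {q3}
Complement: q0 is not in original accept

Yes, complement accepts (original rejects)


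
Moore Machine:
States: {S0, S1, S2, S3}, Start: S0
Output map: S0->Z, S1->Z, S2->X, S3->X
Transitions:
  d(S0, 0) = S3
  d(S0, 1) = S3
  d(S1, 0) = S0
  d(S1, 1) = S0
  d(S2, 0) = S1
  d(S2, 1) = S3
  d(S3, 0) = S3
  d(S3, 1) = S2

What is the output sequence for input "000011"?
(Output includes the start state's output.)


Start: S0 (output Z)
  --0--> S3 (output X)
  --0--> S3 (output X)
  --0--> S3 (output X)
  --0--> S3 (output X)
  --1--> S2 (output X)
  --1--> S3 (output X)

"ZXXXXXX"


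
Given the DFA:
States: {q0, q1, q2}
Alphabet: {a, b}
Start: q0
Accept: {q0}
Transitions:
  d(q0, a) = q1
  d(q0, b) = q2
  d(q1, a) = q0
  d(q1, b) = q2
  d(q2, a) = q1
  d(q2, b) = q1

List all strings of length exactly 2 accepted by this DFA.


All strings of length 2: 4 total
Accepted: 1

"aa"


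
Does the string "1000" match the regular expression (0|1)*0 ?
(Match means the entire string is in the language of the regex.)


|string| = 4; first = '1'; last = '0'

Yes, "1000" matches (0|1)*0


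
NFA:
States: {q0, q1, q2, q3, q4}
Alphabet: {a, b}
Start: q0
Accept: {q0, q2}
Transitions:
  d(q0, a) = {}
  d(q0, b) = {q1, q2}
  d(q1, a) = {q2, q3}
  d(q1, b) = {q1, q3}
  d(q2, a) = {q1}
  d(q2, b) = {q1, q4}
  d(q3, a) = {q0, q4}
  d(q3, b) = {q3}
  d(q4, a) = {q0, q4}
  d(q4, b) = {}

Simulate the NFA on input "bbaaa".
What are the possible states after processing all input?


Start: {q0}
  --b--> {q1, q2}
  --b--> {q1, q3, q4}
  --a--> {q0, q2, q3, q4}
  --a--> {q0, q1, q4}
  --a--> {q0, q2, q3, q4}

{q0, q2, q3, q4}


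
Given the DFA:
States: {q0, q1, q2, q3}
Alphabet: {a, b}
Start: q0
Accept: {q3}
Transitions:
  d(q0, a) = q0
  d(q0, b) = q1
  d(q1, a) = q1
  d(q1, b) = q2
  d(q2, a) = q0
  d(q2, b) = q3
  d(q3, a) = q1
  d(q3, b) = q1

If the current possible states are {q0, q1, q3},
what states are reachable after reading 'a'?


Apply transition on 'a' from each current state:
  d(q0, a) = q0
  d(q1, a) = q1
  d(q3, a) = q1

{q0, q1}


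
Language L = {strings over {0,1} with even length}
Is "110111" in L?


length = 6; 6 mod 2 = 0

Yes, "110111" is in L


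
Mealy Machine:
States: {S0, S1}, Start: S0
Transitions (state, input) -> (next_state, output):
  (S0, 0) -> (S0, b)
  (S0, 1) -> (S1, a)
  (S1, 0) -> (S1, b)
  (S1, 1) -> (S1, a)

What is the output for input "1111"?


Step-by-step:
  (S0, 1) -> (S1, a)
  (S1, 1) -> (S1, a)
  (S1, 1) -> (S1, a)
  (S1, 1) -> (S1, a)

"aaaa"


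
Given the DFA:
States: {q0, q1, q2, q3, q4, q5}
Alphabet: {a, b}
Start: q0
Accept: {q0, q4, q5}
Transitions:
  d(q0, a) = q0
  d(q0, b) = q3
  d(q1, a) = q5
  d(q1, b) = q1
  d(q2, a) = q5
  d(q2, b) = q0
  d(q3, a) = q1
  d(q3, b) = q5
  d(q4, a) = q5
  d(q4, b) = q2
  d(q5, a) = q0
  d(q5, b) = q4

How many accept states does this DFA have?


Accept states listed: {q0, q4, q5}
Counting: q0(1) q4(2) q5(3)

3


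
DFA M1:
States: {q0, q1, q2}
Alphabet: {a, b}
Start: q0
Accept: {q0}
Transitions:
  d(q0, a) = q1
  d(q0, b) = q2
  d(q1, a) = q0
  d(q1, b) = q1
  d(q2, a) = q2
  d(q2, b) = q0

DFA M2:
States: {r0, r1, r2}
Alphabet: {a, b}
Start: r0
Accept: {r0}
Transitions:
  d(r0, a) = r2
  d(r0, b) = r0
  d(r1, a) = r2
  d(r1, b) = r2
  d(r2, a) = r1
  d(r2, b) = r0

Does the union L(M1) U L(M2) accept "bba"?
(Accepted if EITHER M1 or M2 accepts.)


M1: final=q1 accepted=False
M2: final=r2 accepted=False

No, union rejects (neither accepts)


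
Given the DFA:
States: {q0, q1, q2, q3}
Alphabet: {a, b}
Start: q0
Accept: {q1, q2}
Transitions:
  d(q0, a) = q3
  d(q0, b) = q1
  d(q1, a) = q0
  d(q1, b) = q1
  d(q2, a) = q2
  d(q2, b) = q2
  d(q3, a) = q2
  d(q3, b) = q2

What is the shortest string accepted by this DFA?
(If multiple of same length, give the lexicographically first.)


BFS by string length (lex-first path to each state shown):
  len 0: q0<-""
  len 1: q1<-"b", q3<-"a"
Found accept state at length 1.

"b"


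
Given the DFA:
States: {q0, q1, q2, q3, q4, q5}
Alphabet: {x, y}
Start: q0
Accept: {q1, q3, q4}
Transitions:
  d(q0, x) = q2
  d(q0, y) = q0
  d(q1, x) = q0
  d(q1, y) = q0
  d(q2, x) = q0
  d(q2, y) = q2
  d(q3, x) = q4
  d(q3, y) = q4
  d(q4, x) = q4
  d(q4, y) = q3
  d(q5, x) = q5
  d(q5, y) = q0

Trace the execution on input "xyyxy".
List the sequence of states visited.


Input: xyyxy
d(q0, x) = q2
d(q2, y) = q2
d(q2, y) = q2
d(q2, x) = q0
d(q0, y) = q0


q0 -> q2 -> q2 -> q2 -> q0 -> q0


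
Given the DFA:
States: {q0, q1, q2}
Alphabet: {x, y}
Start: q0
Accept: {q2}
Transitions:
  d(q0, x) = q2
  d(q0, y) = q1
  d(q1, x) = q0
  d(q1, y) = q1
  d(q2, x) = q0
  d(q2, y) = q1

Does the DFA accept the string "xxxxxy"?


Trace: q0 -> q2 -> q0 -> q2 -> q0 -> q2 -> q1
Final state: q1
Accept states: {q2}

No, rejected (final state q1 is not an accept state)


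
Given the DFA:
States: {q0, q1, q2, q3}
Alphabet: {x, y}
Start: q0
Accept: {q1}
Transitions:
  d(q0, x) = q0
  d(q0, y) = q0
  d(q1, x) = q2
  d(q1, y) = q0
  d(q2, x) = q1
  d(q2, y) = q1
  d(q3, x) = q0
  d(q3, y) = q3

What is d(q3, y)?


Looking up transition d(q3, y)

q3


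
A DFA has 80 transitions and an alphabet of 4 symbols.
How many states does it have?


Each state has exactly one transition per symbol.
states = transitions / |alphabet| = 80 / 4 = 20

20


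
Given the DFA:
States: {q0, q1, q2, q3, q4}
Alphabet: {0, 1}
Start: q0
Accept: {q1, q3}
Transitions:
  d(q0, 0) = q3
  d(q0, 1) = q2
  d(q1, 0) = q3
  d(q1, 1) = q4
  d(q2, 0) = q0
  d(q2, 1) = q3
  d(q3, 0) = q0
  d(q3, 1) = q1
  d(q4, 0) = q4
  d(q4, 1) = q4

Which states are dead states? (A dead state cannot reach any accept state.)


Forward reachability from each state:
  q0 -> reaches accept state q1 (live)
  q1 -> reaches accept state q1 (live)
  q2 -> reaches accept state q1 (live)
  q3 -> reaches accept state q1 (live)
  q4 -> reaches {q4}, no accept state (dead)

{q4}


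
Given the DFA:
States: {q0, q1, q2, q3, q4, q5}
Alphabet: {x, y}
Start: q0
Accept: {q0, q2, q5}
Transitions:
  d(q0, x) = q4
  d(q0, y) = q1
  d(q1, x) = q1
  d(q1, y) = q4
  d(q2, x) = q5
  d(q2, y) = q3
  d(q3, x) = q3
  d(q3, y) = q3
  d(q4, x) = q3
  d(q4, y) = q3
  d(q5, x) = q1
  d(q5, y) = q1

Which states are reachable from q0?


BFS from q0:
  layer 0: {q0}
  layer 1: {q1, q4}
  layer 2: {q3}

{q0, q1, q3, q4}


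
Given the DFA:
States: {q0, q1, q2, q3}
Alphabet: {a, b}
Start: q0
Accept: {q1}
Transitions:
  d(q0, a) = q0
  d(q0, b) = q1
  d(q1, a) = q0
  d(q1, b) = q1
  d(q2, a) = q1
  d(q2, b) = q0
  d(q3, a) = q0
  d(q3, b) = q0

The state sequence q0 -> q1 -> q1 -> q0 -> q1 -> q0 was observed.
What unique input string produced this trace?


Trace back each transition to find the symbol:
  q0 --[b]--> q1
  q1 --[b]--> q1
  q1 --[a]--> q0
  q0 --[b]--> q1
  q1 --[a]--> q0

"bbaba"


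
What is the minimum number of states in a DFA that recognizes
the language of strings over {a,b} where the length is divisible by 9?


States track (length) mod 9.
Need 9 states: one per remainder 0..8; accept = remainder 0.

9


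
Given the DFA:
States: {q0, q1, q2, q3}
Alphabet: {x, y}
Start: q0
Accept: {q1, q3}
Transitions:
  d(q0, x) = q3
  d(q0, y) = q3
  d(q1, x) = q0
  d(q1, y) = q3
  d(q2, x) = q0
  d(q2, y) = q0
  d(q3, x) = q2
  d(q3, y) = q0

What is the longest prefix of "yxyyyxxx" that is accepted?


Run the DFA, marking each prefix where the state is accepting:
  "" -> q0 [reject]
  "y" -> q3 [accept]
  "yx" -> q2 [reject]
  "yxy" -> q0 [reject]
  "yxyy" -> q3 [accept]
  "yxyyy" -> q0 [reject]
  "yxyyyx" -> q3 [accept]
  "yxyyyxx" -> q2 [reject]
  "yxyyyxxx" -> q0 [reject]

"yxyyyx"


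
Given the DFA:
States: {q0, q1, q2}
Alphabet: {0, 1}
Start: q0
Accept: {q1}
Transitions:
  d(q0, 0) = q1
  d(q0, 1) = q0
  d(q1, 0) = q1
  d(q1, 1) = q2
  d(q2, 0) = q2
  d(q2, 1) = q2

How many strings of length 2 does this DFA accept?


Enumerating all length-2 strings:
  "00" -> q1 [accept]
  "01" -> q2 [reject]
  "10" -> q1 [accept]
  "11" -> q0 [reject]

2 out of 4


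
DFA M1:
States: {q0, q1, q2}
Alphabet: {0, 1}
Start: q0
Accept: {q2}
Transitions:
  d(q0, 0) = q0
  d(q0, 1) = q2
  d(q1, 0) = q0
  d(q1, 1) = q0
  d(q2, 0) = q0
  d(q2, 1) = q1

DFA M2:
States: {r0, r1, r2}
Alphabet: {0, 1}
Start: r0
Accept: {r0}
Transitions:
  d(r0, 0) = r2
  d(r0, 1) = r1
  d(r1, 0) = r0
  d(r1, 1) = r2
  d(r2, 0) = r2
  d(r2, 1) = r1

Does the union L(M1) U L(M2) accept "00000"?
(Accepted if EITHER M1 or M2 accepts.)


M1: final=q0 accepted=False
M2: final=r2 accepted=False

No, union rejects (neither accepts)


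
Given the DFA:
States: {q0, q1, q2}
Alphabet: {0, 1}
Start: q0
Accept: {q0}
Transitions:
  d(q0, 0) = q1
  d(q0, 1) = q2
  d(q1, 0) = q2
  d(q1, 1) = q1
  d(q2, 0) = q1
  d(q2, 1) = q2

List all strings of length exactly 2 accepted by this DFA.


All strings of length 2: 4 total
Accepted: 0

None


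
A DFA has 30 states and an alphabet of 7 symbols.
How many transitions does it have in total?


Each state has exactly one transition per symbol.
30 * 7 = 210

210


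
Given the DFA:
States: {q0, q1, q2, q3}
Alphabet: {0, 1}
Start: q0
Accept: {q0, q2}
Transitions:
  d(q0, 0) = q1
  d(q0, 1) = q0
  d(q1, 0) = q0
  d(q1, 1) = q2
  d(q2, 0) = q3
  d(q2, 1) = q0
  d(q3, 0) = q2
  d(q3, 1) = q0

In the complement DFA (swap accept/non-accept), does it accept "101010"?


Trace: q0 -> q0 -> q1 -> q2 -> q3 -> q0 -> q1
Final: q1
Original accept: {q0, q2}
Complement: q1 is not in original accept

Yes, complement accepts (original rejects)


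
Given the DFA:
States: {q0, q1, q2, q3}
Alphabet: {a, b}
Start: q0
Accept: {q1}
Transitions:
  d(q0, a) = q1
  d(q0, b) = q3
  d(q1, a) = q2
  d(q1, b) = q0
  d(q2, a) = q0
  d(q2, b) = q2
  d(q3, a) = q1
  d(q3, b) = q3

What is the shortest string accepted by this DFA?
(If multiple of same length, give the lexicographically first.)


BFS by string length (lex-first path to each state shown):
  len 0: q0<-""
  len 1: q1<-"a", q3<-"b"
Found accept state at length 1.

"a"


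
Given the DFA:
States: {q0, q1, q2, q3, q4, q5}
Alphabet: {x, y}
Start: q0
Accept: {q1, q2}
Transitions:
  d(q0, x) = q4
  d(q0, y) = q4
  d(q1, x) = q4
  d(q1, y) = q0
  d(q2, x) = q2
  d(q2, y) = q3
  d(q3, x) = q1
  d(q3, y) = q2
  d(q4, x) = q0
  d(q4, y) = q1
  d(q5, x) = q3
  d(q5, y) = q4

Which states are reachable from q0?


BFS from q0:
  layer 0: {q0}
  layer 1: {q4}
  layer 2: {q1}

{q0, q1, q4}


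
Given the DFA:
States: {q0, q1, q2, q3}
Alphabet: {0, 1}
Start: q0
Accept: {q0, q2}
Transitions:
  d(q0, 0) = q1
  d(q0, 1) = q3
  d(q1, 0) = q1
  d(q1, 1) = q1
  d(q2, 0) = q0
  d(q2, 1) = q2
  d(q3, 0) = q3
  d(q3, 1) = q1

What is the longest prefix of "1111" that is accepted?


Run the DFA, marking each prefix where the state is accepting:
  "" -> q0 [accept]
  "1" -> q3 [reject]
  "11" -> q1 [reject]
  "111" -> q1 [reject]
  "1111" -> q1 [reject]

""


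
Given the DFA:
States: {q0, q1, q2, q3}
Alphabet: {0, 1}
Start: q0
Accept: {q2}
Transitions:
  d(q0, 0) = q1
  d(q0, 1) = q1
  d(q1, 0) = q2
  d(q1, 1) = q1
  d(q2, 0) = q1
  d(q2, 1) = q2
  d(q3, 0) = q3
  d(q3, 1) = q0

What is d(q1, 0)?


Looking up transition d(q1, 0)

q2


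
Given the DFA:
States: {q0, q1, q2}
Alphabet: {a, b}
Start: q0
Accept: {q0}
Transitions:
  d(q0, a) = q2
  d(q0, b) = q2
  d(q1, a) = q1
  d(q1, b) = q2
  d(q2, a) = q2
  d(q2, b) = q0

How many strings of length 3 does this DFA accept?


Enumerating all length-3 strings:
  "aaa" -> q2 [reject]
  "aab" -> q0 [accept]
  "aba" -> q2 [reject]
  "abb" -> q2 [reject]
  "baa" -> q2 [reject]
  "bab" -> q0 [accept]
  "bba" -> q2 [reject]
  "bbb" -> q2 [reject]

2 out of 8


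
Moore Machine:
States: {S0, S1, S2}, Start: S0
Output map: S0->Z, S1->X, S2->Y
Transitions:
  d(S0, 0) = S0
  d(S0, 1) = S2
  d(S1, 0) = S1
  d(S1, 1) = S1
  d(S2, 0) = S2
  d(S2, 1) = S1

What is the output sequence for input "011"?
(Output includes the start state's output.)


Start: S0 (output Z)
  --0--> S0 (output Z)
  --1--> S2 (output Y)
  --1--> S1 (output X)

"ZZYX"


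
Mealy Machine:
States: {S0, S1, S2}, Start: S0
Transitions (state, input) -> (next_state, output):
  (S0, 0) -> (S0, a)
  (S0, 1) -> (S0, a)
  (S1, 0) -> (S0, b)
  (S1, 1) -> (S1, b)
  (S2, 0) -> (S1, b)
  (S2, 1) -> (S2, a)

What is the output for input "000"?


Step-by-step:
  (S0, 0) -> (S0, a)
  (S0, 0) -> (S0, a)
  (S0, 0) -> (S0, a)

"aaa"


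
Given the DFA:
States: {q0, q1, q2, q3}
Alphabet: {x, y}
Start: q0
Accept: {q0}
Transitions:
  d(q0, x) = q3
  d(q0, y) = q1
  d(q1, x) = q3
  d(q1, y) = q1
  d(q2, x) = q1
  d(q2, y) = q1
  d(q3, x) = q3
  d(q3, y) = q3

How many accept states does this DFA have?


Accept states listed: {q0}
Counting: q0(1)

1


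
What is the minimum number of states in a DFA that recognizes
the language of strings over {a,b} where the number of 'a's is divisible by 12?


States track (count of 'a') mod 12.
Need 12 states: one per remainder 0..11; accept = remainder 0.

12


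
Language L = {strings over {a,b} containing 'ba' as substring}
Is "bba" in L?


'ba' occurs at index 1

Yes, "bba" is in L


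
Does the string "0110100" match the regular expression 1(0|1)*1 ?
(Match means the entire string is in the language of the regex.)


|string| = 7; first = '0'; last = '0'

No, "0110100" does not match 1(0|1)*1


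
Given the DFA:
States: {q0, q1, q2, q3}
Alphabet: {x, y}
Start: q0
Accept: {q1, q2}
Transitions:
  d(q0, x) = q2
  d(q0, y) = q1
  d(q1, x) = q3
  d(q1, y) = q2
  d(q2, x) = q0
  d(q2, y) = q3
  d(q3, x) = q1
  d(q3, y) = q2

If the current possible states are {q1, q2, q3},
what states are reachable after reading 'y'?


Apply transition on 'y' from each current state:
  d(q1, y) = q2
  d(q2, y) = q3
  d(q3, y) = q2

{q2, q3}


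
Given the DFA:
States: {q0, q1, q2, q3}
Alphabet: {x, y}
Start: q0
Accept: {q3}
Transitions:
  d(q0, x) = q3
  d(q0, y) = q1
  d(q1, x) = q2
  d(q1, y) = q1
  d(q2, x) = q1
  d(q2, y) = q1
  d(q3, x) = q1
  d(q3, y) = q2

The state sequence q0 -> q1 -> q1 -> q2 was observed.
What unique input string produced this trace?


Trace back each transition to find the symbol:
  q0 --[y]--> q1
  q1 --[y]--> q1
  q1 --[x]--> q2

"yyx"
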